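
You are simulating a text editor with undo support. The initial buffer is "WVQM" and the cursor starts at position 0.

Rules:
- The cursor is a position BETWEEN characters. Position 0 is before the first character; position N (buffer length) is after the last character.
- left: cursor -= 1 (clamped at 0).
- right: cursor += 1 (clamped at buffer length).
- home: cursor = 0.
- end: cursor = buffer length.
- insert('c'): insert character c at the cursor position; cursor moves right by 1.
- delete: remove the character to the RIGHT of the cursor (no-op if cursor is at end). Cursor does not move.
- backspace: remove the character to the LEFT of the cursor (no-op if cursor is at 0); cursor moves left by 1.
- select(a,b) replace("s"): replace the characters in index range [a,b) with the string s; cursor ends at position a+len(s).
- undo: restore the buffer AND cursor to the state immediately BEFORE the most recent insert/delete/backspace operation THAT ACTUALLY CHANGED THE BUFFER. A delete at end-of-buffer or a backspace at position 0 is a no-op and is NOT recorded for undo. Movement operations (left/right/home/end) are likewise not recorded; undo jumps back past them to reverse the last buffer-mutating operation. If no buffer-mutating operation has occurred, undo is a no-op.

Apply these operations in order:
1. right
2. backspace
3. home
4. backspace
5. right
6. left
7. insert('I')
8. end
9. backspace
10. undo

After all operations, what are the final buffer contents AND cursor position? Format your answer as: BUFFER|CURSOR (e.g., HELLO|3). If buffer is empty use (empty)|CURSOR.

After op 1 (right): buf='WVQM' cursor=1
After op 2 (backspace): buf='VQM' cursor=0
After op 3 (home): buf='VQM' cursor=0
After op 4 (backspace): buf='VQM' cursor=0
After op 5 (right): buf='VQM' cursor=1
After op 6 (left): buf='VQM' cursor=0
After op 7 (insert('I')): buf='IVQM' cursor=1
After op 8 (end): buf='IVQM' cursor=4
After op 9 (backspace): buf='IVQ' cursor=3
After op 10 (undo): buf='IVQM' cursor=4

Answer: IVQM|4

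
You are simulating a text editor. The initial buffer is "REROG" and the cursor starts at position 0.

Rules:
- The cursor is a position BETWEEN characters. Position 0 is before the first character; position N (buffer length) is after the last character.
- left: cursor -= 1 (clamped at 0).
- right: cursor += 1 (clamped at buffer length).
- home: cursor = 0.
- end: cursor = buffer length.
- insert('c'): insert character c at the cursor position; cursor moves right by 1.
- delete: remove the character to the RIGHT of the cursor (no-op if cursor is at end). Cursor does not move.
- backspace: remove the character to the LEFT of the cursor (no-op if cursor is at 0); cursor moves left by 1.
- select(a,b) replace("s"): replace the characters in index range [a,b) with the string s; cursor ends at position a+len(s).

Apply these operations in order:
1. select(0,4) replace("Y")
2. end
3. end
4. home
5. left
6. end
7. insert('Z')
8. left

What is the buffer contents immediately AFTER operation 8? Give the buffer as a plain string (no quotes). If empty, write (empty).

Answer: YGZ

Derivation:
After op 1 (select(0,4) replace("Y")): buf='YG' cursor=1
After op 2 (end): buf='YG' cursor=2
After op 3 (end): buf='YG' cursor=2
After op 4 (home): buf='YG' cursor=0
After op 5 (left): buf='YG' cursor=0
After op 6 (end): buf='YG' cursor=2
After op 7 (insert('Z')): buf='YGZ' cursor=3
After op 8 (left): buf='YGZ' cursor=2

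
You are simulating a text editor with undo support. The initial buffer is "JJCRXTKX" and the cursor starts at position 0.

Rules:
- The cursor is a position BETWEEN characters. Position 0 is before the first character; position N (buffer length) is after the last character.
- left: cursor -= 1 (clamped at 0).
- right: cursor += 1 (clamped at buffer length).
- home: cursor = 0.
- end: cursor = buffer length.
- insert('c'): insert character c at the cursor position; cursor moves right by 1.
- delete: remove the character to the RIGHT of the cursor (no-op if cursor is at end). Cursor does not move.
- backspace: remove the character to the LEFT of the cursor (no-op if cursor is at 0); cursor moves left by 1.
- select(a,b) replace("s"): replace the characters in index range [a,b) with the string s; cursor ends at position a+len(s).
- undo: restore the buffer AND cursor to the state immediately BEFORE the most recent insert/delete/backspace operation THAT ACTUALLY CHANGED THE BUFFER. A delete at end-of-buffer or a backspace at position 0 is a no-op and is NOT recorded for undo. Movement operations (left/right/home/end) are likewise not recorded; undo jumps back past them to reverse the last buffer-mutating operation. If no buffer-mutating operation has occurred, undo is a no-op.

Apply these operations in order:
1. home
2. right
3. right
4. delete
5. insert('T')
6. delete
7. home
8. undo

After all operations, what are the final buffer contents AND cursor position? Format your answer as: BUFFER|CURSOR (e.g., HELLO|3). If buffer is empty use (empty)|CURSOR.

Answer: JJTRXTKX|3

Derivation:
After op 1 (home): buf='JJCRXTKX' cursor=0
After op 2 (right): buf='JJCRXTKX' cursor=1
After op 3 (right): buf='JJCRXTKX' cursor=2
After op 4 (delete): buf='JJRXTKX' cursor=2
After op 5 (insert('T')): buf='JJTRXTKX' cursor=3
After op 6 (delete): buf='JJTXTKX' cursor=3
After op 7 (home): buf='JJTXTKX' cursor=0
After op 8 (undo): buf='JJTRXTKX' cursor=3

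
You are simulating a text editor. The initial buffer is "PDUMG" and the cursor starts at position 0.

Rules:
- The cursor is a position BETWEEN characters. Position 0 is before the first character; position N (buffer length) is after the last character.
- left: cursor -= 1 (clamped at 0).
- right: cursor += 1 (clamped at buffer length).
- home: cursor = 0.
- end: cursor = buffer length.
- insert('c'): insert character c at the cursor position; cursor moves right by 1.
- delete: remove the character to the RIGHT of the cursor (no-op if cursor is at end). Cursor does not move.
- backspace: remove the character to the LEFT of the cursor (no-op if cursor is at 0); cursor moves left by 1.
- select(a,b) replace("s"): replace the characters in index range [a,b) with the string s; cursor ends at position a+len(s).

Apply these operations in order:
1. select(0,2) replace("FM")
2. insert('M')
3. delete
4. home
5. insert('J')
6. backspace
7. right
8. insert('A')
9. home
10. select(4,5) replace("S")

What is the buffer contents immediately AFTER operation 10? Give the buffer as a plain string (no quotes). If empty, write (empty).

Answer: FAMMSG

Derivation:
After op 1 (select(0,2) replace("FM")): buf='FMUMG' cursor=2
After op 2 (insert('M')): buf='FMMUMG' cursor=3
After op 3 (delete): buf='FMMMG' cursor=3
After op 4 (home): buf='FMMMG' cursor=0
After op 5 (insert('J')): buf='JFMMMG' cursor=1
After op 6 (backspace): buf='FMMMG' cursor=0
After op 7 (right): buf='FMMMG' cursor=1
After op 8 (insert('A')): buf='FAMMMG' cursor=2
After op 9 (home): buf='FAMMMG' cursor=0
After op 10 (select(4,5) replace("S")): buf='FAMMSG' cursor=5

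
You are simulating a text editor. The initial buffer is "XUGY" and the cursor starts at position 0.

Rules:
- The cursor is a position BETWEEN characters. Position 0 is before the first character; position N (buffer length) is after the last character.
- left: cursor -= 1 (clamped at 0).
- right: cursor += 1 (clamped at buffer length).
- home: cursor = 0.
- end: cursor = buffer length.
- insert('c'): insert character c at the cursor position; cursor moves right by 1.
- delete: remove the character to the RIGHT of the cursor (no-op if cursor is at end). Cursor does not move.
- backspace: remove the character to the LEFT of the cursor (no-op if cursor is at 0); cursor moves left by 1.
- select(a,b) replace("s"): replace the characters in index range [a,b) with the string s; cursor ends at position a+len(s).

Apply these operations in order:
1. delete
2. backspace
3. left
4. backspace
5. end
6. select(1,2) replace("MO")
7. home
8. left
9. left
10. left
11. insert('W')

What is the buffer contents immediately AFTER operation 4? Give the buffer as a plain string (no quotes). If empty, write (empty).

After op 1 (delete): buf='UGY' cursor=0
After op 2 (backspace): buf='UGY' cursor=0
After op 3 (left): buf='UGY' cursor=0
After op 4 (backspace): buf='UGY' cursor=0

Answer: UGY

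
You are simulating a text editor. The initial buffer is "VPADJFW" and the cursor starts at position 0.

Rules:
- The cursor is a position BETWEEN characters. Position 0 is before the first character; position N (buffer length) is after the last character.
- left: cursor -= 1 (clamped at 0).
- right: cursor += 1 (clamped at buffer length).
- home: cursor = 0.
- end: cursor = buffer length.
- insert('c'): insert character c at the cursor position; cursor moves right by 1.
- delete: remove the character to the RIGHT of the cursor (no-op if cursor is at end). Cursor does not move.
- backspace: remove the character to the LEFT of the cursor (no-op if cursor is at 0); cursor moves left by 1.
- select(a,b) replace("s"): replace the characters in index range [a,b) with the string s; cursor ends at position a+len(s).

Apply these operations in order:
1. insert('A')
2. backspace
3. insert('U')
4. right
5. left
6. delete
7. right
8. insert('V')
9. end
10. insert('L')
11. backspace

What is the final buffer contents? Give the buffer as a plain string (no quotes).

Answer: UPVADJFW

Derivation:
After op 1 (insert('A')): buf='AVPADJFW' cursor=1
After op 2 (backspace): buf='VPADJFW' cursor=0
After op 3 (insert('U')): buf='UVPADJFW' cursor=1
After op 4 (right): buf='UVPADJFW' cursor=2
After op 5 (left): buf='UVPADJFW' cursor=1
After op 6 (delete): buf='UPADJFW' cursor=1
After op 7 (right): buf='UPADJFW' cursor=2
After op 8 (insert('V')): buf='UPVADJFW' cursor=3
After op 9 (end): buf='UPVADJFW' cursor=8
After op 10 (insert('L')): buf='UPVADJFWL' cursor=9
After op 11 (backspace): buf='UPVADJFW' cursor=8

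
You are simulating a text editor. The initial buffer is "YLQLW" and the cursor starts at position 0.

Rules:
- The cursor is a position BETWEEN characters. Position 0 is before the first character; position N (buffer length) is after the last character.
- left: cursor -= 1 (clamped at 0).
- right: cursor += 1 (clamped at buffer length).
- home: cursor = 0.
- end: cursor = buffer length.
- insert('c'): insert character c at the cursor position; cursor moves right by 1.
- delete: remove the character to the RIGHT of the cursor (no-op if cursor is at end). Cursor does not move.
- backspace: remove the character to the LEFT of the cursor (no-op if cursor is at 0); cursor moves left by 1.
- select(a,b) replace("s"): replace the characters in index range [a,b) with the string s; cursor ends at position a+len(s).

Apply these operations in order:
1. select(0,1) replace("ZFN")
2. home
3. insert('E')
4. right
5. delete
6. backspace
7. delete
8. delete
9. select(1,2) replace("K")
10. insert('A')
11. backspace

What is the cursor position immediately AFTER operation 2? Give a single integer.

Answer: 0

Derivation:
After op 1 (select(0,1) replace("ZFN")): buf='ZFNLQLW' cursor=3
After op 2 (home): buf='ZFNLQLW' cursor=0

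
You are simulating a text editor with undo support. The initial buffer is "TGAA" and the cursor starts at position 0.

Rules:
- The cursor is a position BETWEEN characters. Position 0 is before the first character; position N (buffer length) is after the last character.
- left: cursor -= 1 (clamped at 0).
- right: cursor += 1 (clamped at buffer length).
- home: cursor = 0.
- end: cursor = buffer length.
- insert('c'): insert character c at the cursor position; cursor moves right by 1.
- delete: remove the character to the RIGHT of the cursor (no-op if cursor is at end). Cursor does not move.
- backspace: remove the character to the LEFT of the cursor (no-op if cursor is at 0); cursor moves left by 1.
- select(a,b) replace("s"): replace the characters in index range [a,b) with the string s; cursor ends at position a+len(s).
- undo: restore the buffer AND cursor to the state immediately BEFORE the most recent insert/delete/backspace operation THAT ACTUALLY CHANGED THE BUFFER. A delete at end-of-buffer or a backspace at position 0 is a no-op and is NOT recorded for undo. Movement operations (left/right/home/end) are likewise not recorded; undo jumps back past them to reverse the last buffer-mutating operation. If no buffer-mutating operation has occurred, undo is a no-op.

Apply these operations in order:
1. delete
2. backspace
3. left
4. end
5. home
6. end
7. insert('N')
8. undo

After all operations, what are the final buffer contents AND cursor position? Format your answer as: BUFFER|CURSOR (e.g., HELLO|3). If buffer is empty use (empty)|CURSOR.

After op 1 (delete): buf='GAA' cursor=0
After op 2 (backspace): buf='GAA' cursor=0
After op 3 (left): buf='GAA' cursor=0
After op 4 (end): buf='GAA' cursor=3
After op 5 (home): buf='GAA' cursor=0
After op 6 (end): buf='GAA' cursor=3
After op 7 (insert('N')): buf='GAAN' cursor=4
After op 8 (undo): buf='GAA' cursor=3

Answer: GAA|3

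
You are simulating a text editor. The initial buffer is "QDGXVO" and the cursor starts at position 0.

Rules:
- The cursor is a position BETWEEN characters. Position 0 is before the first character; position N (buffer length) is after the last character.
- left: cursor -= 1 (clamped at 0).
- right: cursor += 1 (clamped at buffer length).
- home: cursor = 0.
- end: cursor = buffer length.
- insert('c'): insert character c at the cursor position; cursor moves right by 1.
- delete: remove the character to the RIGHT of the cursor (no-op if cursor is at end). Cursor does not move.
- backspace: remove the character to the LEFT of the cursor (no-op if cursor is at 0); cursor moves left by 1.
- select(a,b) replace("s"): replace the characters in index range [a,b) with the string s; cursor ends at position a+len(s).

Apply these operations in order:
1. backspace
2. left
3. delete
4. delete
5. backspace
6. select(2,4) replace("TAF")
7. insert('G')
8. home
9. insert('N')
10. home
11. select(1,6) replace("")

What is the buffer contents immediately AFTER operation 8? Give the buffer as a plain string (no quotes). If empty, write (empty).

Answer: GXTAFG

Derivation:
After op 1 (backspace): buf='QDGXVO' cursor=0
After op 2 (left): buf='QDGXVO' cursor=0
After op 3 (delete): buf='DGXVO' cursor=0
After op 4 (delete): buf='GXVO' cursor=0
After op 5 (backspace): buf='GXVO' cursor=0
After op 6 (select(2,4) replace("TAF")): buf='GXTAF' cursor=5
After op 7 (insert('G')): buf='GXTAFG' cursor=6
After op 8 (home): buf='GXTAFG' cursor=0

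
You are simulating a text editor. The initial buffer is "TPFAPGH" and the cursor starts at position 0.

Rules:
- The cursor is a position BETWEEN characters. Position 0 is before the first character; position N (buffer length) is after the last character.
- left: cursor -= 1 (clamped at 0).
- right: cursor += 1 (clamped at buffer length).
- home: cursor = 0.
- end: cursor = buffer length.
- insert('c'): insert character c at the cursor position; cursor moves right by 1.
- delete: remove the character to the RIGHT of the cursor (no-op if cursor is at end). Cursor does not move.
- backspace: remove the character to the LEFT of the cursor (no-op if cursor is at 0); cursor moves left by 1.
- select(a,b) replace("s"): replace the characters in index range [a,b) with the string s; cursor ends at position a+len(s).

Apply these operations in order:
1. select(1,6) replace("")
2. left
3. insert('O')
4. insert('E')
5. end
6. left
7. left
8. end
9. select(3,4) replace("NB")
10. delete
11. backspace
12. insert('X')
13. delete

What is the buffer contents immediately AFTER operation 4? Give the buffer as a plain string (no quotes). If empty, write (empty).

After op 1 (select(1,6) replace("")): buf='TH' cursor=1
After op 2 (left): buf='TH' cursor=0
After op 3 (insert('O')): buf='OTH' cursor=1
After op 4 (insert('E')): buf='OETH' cursor=2

Answer: OETH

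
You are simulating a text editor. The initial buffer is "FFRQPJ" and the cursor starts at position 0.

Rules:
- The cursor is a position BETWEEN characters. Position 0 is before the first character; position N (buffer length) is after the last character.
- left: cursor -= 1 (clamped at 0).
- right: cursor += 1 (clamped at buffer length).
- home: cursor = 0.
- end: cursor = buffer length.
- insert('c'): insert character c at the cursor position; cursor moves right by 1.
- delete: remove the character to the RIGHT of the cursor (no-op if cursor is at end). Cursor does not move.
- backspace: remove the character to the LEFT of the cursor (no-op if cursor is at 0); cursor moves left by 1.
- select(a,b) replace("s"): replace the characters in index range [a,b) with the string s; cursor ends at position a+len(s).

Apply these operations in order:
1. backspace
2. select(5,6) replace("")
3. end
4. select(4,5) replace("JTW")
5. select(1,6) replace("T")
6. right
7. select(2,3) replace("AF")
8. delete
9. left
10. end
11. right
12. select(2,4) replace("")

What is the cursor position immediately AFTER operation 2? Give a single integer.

Answer: 5

Derivation:
After op 1 (backspace): buf='FFRQPJ' cursor=0
After op 2 (select(5,6) replace("")): buf='FFRQP' cursor=5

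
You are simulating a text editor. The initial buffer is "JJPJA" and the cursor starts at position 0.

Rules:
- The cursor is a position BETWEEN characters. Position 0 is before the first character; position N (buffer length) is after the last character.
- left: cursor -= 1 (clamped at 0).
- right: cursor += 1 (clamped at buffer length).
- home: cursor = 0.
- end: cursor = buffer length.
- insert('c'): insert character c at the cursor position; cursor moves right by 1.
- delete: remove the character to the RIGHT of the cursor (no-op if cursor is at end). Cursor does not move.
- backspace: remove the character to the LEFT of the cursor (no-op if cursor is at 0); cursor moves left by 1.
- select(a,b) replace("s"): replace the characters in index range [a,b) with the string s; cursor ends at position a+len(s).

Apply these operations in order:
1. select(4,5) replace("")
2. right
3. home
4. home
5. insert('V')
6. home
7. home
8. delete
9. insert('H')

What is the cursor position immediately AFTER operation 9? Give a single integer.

After op 1 (select(4,5) replace("")): buf='JJPJ' cursor=4
After op 2 (right): buf='JJPJ' cursor=4
After op 3 (home): buf='JJPJ' cursor=0
After op 4 (home): buf='JJPJ' cursor=0
After op 5 (insert('V')): buf='VJJPJ' cursor=1
After op 6 (home): buf='VJJPJ' cursor=0
After op 7 (home): buf='VJJPJ' cursor=0
After op 8 (delete): buf='JJPJ' cursor=0
After op 9 (insert('H')): buf='HJJPJ' cursor=1

Answer: 1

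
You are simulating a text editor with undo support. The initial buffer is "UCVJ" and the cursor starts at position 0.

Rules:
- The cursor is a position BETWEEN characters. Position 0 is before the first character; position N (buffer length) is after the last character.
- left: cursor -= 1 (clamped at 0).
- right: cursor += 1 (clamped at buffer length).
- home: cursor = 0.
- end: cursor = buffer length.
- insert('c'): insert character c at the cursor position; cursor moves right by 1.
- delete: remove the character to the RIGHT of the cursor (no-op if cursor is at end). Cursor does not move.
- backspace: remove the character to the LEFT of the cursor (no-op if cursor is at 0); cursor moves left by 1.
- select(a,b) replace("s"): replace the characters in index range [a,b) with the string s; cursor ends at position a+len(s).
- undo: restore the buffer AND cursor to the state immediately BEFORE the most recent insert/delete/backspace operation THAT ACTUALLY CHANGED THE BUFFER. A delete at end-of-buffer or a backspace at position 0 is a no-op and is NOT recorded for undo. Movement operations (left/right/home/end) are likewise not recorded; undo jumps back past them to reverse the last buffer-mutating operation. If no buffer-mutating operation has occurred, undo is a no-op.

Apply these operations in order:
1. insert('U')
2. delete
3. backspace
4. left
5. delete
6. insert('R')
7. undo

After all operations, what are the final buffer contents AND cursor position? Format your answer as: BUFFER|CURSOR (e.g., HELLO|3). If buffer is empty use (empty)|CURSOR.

Answer: VJ|0

Derivation:
After op 1 (insert('U')): buf='UUCVJ' cursor=1
After op 2 (delete): buf='UCVJ' cursor=1
After op 3 (backspace): buf='CVJ' cursor=0
After op 4 (left): buf='CVJ' cursor=0
After op 5 (delete): buf='VJ' cursor=0
After op 6 (insert('R')): buf='RVJ' cursor=1
After op 7 (undo): buf='VJ' cursor=0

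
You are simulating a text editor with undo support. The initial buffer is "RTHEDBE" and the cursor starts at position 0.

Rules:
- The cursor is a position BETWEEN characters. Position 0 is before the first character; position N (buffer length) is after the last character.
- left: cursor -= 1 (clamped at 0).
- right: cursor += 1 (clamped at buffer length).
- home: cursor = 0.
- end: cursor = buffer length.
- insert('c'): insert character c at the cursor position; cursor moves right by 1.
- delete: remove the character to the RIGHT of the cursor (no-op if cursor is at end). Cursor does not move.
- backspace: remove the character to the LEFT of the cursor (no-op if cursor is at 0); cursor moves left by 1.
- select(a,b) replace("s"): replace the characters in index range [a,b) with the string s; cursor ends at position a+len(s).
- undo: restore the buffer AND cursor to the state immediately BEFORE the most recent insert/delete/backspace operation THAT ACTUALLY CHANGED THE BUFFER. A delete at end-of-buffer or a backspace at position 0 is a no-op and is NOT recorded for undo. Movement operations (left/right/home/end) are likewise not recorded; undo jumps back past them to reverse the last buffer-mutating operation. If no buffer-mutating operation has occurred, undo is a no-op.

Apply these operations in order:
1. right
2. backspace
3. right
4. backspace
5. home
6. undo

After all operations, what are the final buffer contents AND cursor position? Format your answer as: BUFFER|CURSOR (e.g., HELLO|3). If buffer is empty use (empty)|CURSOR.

Answer: THEDBE|1

Derivation:
After op 1 (right): buf='RTHEDBE' cursor=1
After op 2 (backspace): buf='THEDBE' cursor=0
After op 3 (right): buf='THEDBE' cursor=1
After op 4 (backspace): buf='HEDBE' cursor=0
After op 5 (home): buf='HEDBE' cursor=0
After op 6 (undo): buf='THEDBE' cursor=1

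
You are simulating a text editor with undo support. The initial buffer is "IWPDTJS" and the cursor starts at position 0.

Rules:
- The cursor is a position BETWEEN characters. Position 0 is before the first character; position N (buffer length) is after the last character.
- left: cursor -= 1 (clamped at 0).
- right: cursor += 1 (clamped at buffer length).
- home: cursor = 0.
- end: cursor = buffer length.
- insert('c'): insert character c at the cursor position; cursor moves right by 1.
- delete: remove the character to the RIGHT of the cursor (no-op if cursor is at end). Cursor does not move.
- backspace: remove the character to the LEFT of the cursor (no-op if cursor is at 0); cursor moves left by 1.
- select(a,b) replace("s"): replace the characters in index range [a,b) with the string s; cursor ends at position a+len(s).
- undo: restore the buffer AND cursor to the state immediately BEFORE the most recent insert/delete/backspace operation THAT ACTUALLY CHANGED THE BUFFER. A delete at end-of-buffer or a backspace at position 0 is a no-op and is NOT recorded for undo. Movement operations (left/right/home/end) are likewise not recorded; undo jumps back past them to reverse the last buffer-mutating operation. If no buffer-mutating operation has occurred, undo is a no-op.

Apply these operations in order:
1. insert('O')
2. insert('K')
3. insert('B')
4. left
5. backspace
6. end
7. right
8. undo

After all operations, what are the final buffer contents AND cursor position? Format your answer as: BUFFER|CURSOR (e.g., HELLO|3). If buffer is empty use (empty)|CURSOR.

Answer: OKBIWPDTJS|2

Derivation:
After op 1 (insert('O')): buf='OIWPDTJS' cursor=1
After op 2 (insert('K')): buf='OKIWPDTJS' cursor=2
After op 3 (insert('B')): buf='OKBIWPDTJS' cursor=3
After op 4 (left): buf='OKBIWPDTJS' cursor=2
After op 5 (backspace): buf='OBIWPDTJS' cursor=1
After op 6 (end): buf='OBIWPDTJS' cursor=9
After op 7 (right): buf='OBIWPDTJS' cursor=9
After op 8 (undo): buf='OKBIWPDTJS' cursor=2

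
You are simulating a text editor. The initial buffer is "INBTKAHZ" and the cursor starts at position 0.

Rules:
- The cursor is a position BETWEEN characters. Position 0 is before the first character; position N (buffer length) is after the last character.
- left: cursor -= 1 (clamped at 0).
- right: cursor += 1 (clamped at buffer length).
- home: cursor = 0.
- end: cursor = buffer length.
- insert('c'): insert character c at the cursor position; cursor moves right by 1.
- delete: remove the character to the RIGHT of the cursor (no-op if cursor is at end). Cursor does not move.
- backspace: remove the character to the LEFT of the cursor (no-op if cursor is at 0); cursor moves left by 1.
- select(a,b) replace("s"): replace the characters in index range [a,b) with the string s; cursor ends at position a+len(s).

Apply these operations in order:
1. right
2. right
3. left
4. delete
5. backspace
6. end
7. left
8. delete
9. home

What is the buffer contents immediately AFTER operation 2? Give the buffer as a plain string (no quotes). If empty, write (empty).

Answer: INBTKAHZ

Derivation:
After op 1 (right): buf='INBTKAHZ' cursor=1
After op 2 (right): buf='INBTKAHZ' cursor=2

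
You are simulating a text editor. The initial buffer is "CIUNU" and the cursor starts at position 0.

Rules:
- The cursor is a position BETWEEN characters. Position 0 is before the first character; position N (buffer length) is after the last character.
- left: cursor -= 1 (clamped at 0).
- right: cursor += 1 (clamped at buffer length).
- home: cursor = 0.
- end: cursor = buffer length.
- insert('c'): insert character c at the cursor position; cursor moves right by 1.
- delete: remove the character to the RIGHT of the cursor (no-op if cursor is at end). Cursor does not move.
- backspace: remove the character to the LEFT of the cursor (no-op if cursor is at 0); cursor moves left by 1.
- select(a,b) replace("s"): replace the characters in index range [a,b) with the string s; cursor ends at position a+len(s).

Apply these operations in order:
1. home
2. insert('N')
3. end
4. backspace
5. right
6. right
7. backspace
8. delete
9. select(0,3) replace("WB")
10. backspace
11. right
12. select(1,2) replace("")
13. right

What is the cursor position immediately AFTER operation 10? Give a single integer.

After op 1 (home): buf='CIUNU' cursor=0
After op 2 (insert('N')): buf='NCIUNU' cursor=1
After op 3 (end): buf='NCIUNU' cursor=6
After op 4 (backspace): buf='NCIUN' cursor=5
After op 5 (right): buf='NCIUN' cursor=5
After op 6 (right): buf='NCIUN' cursor=5
After op 7 (backspace): buf='NCIU' cursor=4
After op 8 (delete): buf='NCIU' cursor=4
After op 9 (select(0,3) replace("WB")): buf='WBU' cursor=2
After op 10 (backspace): buf='WU' cursor=1

Answer: 1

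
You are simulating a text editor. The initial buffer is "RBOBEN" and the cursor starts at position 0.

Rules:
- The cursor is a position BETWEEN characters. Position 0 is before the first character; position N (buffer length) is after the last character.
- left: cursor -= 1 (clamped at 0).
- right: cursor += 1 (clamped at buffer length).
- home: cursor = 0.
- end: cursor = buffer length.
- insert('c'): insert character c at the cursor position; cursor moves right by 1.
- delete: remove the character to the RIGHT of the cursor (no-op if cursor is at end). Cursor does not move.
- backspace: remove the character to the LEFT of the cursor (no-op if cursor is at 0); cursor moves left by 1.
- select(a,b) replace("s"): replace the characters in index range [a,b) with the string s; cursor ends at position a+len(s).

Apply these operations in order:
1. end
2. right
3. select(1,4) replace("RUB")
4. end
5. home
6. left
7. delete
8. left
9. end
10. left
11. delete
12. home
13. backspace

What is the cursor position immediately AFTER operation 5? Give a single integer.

After op 1 (end): buf='RBOBEN' cursor=6
After op 2 (right): buf='RBOBEN' cursor=6
After op 3 (select(1,4) replace("RUB")): buf='RRUBEN' cursor=4
After op 4 (end): buf='RRUBEN' cursor=6
After op 5 (home): buf='RRUBEN' cursor=0

Answer: 0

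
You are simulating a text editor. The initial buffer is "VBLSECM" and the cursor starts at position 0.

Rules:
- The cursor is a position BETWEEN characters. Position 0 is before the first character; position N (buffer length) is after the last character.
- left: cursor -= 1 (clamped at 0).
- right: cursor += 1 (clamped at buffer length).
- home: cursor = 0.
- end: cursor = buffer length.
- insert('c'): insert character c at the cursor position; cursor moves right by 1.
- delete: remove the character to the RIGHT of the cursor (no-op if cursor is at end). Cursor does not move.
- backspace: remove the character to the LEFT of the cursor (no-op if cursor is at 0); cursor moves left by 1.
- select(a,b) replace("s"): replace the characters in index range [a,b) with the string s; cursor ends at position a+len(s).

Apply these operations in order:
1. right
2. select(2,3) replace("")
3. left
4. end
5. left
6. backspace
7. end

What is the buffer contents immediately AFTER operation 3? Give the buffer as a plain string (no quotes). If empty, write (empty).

Answer: VBSECM

Derivation:
After op 1 (right): buf='VBLSECM' cursor=1
After op 2 (select(2,3) replace("")): buf='VBSECM' cursor=2
After op 3 (left): buf='VBSECM' cursor=1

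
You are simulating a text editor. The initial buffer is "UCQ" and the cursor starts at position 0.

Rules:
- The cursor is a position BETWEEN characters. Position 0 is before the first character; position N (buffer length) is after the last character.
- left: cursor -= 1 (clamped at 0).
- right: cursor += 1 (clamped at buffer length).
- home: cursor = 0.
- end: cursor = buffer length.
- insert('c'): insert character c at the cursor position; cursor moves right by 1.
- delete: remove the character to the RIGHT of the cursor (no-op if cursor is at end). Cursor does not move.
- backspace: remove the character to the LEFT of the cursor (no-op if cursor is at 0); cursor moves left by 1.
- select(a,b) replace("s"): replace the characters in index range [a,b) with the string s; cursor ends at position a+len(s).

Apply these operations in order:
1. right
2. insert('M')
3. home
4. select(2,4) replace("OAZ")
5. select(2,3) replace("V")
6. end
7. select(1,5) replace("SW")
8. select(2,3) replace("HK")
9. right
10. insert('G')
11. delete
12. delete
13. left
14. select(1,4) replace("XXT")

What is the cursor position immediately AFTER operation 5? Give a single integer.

Answer: 3

Derivation:
After op 1 (right): buf='UCQ' cursor=1
After op 2 (insert('M')): buf='UMCQ' cursor=2
After op 3 (home): buf='UMCQ' cursor=0
After op 4 (select(2,4) replace("OAZ")): buf='UMOAZ' cursor=5
After op 5 (select(2,3) replace("V")): buf='UMVAZ' cursor=3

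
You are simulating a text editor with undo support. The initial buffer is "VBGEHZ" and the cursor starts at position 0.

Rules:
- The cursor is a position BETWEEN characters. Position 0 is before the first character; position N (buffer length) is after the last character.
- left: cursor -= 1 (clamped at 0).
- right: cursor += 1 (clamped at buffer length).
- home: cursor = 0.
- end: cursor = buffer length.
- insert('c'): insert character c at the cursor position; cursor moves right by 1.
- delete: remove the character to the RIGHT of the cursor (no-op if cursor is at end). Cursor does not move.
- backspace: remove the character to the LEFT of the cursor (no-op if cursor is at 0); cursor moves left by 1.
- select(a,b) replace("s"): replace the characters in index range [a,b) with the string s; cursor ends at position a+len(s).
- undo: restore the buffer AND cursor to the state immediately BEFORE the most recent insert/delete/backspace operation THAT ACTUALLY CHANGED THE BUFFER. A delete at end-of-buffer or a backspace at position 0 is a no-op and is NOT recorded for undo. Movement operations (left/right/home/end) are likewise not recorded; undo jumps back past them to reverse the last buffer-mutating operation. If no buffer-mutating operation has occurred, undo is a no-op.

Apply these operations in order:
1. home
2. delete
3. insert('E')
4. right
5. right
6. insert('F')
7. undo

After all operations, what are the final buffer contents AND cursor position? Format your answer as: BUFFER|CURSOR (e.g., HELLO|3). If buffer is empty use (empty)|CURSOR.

After op 1 (home): buf='VBGEHZ' cursor=0
After op 2 (delete): buf='BGEHZ' cursor=0
After op 3 (insert('E')): buf='EBGEHZ' cursor=1
After op 4 (right): buf='EBGEHZ' cursor=2
After op 5 (right): buf='EBGEHZ' cursor=3
After op 6 (insert('F')): buf='EBGFEHZ' cursor=4
After op 7 (undo): buf='EBGEHZ' cursor=3

Answer: EBGEHZ|3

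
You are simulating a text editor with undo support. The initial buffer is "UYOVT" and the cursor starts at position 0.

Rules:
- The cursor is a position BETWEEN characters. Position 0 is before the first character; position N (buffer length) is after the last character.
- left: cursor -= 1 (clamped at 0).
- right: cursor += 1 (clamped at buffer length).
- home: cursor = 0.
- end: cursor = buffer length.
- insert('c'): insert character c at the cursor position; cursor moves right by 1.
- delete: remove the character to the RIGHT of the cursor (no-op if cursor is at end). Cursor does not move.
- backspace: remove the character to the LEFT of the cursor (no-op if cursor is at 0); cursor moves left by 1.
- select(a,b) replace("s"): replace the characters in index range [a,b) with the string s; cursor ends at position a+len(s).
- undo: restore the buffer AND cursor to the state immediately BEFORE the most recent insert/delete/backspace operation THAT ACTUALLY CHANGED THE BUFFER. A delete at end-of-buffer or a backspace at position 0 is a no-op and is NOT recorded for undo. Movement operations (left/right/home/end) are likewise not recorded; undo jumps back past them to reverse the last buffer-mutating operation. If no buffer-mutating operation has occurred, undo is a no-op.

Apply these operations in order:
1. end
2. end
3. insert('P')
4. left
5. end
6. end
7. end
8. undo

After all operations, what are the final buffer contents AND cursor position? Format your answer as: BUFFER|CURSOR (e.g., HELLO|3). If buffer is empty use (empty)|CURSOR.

After op 1 (end): buf='UYOVT' cursor=5
After op 2 (end): buf='UYOVT' cursor=5
After op 3 (insert('P')): buf='UYOVTP' cursor=6
After op 4 (left): buf='UYOVTP' cursor=5
After op 5 (end): buf='UYOVTP' cursor=6
After op 6 (end): buf='UYOVTP' cursor=6
After op 7 (end): buf='UYOVTP' cursor=6
After op 8 (undo): buf='UYOVT' cursor=5

Answer: UYOVT|5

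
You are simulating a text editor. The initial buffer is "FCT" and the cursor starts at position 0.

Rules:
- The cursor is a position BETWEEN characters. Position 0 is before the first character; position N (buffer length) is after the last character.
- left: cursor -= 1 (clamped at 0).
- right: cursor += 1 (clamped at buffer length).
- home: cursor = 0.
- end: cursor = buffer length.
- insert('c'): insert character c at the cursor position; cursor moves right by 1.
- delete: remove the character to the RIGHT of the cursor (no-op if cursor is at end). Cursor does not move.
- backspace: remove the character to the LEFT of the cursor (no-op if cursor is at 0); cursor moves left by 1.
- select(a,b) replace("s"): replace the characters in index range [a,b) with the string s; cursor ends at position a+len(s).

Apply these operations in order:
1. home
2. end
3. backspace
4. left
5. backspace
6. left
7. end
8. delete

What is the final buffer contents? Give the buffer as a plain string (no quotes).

Answer: C

Derivation:
After op 1 (home): buf='FCT' cursor=0
After op 2 (end): buf='FCT' cursor=3
After op 3 (backspace): buf='FC' cursor=2
After op 4 (left): buf='FC' cursor=1
After op 5 (backspace): buf='C' cursor=0
After op 6 (left): buf='C' cursor=0
After op 7 (end): buf='C' cursor=1
After op 8 (delete): buf='C' cursor=1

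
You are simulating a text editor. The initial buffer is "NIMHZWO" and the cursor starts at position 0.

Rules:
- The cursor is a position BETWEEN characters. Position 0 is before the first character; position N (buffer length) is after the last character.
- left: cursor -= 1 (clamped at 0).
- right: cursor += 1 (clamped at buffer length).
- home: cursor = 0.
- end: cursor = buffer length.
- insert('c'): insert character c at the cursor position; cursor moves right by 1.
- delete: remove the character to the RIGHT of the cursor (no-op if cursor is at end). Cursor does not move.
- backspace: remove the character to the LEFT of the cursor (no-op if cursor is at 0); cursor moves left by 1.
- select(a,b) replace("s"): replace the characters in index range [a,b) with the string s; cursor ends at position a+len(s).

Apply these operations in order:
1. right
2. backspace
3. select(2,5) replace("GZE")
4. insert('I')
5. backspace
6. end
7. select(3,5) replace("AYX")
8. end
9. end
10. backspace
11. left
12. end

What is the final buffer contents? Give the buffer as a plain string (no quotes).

After op 1 (right): buf='NIMHZWO' cursor=1
After op 2 (backspace): buf='IMHZWO' cursor=0
After op 3 (select(2,5) replace("GZE")): buf='IMGZEO' cursor=5
After op 4 (insert('I')): buf='IMGZEIO' cursor=6
After op 5 (backspace): buf='IMGZEO' cursor=5
After op 6 (end): buf='IMGZEO' cursor=6
After op 7 (select(3,5) replace("AYX")): buf='IMGAYXO' cursor=6
After op 8 (end): buf='IMGAYXO' cursor=7
After op 9 (end): buf='IMGAYXO' cursor=7
After op 10 (backspace): buf='IMGAYX' cursor=6
After op 11 (left): buf='IMGAYX' cursor=5
After op 12 (end): buf='IMGAYX' cursor=6

Answer: IMGAYX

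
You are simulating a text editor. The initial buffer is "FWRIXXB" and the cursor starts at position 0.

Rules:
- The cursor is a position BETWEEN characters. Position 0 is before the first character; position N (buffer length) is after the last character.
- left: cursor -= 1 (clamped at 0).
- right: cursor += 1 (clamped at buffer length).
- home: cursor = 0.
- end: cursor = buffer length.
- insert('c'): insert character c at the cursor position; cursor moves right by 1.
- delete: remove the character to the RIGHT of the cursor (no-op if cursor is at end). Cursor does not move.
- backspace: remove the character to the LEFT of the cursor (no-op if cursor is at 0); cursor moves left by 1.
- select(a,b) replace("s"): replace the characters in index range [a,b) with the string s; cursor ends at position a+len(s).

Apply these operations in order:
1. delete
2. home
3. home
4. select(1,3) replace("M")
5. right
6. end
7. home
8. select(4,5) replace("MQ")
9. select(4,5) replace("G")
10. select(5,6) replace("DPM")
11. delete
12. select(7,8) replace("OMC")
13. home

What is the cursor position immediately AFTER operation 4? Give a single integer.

Answer: 2

Derivation:
After op 1 (delete): buf='WRIXXB' cursor=0
After op 2 (home): buf='WRIXXB' cursor=0
After op 3 (home): buf='WRIXXB' cursor=0
After op 4 (select(1,3) replace("M")): buf='WMXXB' cursor=2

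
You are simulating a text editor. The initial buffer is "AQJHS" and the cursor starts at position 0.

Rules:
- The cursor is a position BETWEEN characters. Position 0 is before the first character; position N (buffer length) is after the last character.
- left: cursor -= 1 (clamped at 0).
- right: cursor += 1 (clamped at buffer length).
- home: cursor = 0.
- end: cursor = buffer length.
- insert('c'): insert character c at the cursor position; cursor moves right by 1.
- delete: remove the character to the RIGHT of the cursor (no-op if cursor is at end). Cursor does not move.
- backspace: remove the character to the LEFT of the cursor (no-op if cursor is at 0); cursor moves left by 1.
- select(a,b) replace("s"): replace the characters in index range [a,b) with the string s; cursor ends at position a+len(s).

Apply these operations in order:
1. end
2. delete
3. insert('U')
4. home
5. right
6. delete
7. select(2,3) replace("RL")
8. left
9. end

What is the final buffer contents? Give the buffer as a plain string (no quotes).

Answer: AJRLSU

Derivation:
After op 1 (end): buf='AQJHS' cursor=5
After op 2 (delete): buf='AQJHS' cursor=5
After op 3 (insert('U')): buf='AQJHSU' cursor=6
After op 4 (home): buf='AQJHSU' cursor=0
After op 5 (right): buf='AQJHSU' cursor=1
After op 6 (delete): buf='AJHSU' cursor=1
After op 7 (select(2,3) replace("RL")): buf='AJRLSU' cursor=4
After op 8 (left): buf='AJRLSU' cursor=3
After op 9 (end): buf='AJRLSU' cursor=6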